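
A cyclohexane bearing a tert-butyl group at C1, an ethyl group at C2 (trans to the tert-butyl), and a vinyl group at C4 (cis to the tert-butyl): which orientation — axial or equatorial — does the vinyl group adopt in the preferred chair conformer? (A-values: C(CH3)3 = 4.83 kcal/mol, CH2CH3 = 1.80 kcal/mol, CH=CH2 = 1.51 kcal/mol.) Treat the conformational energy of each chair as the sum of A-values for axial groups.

Chair I (tert-butyl axial, ethyl axial, vinyl equatorial): E = 6.63 kcal/mol.
Chair II (tert-butyl equatorial, ethyl equatorial, vinyl axial): E = 1.51 kcal/mol.
Chair II is the more stable (lower-energy) conformer, and in that chair the vinyl group is axial.

axial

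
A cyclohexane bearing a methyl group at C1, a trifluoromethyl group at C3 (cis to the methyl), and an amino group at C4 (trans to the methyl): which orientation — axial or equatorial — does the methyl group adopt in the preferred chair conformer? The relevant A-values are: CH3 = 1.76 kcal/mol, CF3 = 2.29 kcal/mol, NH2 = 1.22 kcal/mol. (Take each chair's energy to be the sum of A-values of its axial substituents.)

Chair I (methyl axial, trifluoromethyl axial, amino axial): E = 5.27 kcal/mol.
Chair II (methyl equatorial, trifluoromethyl equatorial, amino equatorial): E = 0.00 kcal/mol.
Chair II is the more stable (lower-energy) conformer, and in that chair the methyl group is equatorial.

equatorial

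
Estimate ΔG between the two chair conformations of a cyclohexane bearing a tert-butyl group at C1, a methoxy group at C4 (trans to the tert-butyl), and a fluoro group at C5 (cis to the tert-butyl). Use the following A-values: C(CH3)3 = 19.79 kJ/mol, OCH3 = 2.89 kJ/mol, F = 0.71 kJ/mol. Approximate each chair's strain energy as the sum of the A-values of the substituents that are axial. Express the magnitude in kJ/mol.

23.39 kJ/mol

Chair I (tert-butyl axial, methoxy axial, fluoro axial): E = 23.39 kJ/mol.
Chair II (tert-butyl equatorial, methoxy equatorial, fluoro equatorial): E = 0.00 kJ/mol.
ΔE = 23.39 − 0.00 = 23.39 kJ/mol; chair II is more stable.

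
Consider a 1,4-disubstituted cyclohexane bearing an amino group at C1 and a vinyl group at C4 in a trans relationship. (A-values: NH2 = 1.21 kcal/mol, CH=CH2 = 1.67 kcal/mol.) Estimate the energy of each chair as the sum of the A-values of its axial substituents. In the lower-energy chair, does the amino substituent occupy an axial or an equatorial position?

equatorial

C1 and C4 have opposite parity, so for the trans isomer the two substituents are e,e in one chair and a,a in the other.
Chair I (amino axial, vinyl axial): E = 2.88 kcal/mol.
Chair II (amino equatorial, vinyl equatorial): E = 0.00 kcal/mol.
Chair II is the more stable (lower-energy) conformer, and in that chair the amino group is equatorial.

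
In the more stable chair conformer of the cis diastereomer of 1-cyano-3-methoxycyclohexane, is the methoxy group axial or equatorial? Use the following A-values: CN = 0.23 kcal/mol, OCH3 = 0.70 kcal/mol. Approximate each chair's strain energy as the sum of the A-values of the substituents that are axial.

equatorial

C1 and C3 have the same parity, so for the cis isomer the two substituents are e,e in one chair and a,a in the other.
Chair I (cyano axial, methoxy axial): E = 0.93 kcal/mol.
Chair II (cyano equatorial, methoxy equatorial): E = 0.00 kcal/mol.
Chair II is the more stable (lower-energy) conformer, and in that chair the methoxy group is equatorial.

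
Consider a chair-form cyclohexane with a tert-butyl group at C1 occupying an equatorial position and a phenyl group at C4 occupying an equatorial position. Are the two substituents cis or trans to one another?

C1 and C4 have opposite parity, so their axial bonds point in opposite directions.
With opposite-parity carbons, two substituents on the same face are one axial and one equatorial; opposite faces give both axial or both equatorial.
Here the groups are equatorial/equatorial → opposite face → trans.

trans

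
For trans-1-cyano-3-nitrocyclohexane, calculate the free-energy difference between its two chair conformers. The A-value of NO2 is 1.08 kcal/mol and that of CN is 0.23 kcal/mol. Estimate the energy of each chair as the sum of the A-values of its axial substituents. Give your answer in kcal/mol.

C1 and C3 have the same parity, so for the trans isomer the two substituents are one axial and one equatorial in each chair.
Chair I (nitro axial, cyano equatorial): E = 1.08 kcal/mol.
Chair II (nitro equatorial, cyano axial): E = 0.23 kcal/mol.
ΔE = 1.08 − 0.23 = 0.85 kcal/mol; chair II is more stable.

0.85 kcal/mol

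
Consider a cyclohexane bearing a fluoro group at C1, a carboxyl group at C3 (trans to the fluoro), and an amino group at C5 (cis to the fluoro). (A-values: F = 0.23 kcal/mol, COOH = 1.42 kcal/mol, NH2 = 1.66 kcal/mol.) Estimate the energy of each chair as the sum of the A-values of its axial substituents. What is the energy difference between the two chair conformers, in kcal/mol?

Chair I (fluoro axial, carboxyl equatorial, amino axial): E = 1.89 kcal/mol.
Chair II (fluoro equatorial, carboxyl axial, amino equatorial): E = 1.42 kcal/mol.
ΔE = 1.89 − 1.42 = 0.47 kcal/mol; chair II is more stable.

0.47 kcal/mol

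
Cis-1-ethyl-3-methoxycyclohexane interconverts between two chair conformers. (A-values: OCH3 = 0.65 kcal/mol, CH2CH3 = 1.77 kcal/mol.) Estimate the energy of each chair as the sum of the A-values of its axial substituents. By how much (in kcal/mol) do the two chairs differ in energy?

2.42 kcal/mol

C1 and C3 have the same parity, so for the cis isomer the two substituents are e,e in one chair and a,a in the other.
Chair I (methoxy axial, ethyl axial): E = 2.42 kcal/mol.
Chair II (methoxy equatorial, ethyl equatorial): E = 0.00 kcal/mol.
ΔE = 2.42 − 0.00 = 2.42 kcal/mol; chair II is more stable.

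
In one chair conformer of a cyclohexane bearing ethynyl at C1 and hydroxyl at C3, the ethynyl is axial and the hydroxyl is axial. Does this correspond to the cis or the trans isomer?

C1 and C3 have the same parity, so their axial bonds point in the same direction.
With same-parity carbons, two substituents on the same face are both axial or both equatorial; opposite faces give one of each.
Here the groups are axial/axial → same face → cis.

cis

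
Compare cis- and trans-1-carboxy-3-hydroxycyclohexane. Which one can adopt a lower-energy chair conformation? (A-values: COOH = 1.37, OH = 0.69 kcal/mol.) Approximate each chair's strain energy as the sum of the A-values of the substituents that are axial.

At 1,3 positions (parity same): cis → (e,e or a,a); trans → (a,e or e,a).
Best chair for cis: E = 0.00 kcal/mol; best chair for trans: E = 0.69 kcal/mol.
The cis isomer is lower by 0.69 kcal/mol.

cis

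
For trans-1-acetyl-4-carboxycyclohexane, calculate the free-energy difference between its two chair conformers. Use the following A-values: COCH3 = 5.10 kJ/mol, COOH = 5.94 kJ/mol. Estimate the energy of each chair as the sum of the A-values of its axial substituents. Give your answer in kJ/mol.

C1 and C4 have opposite parity, so for the trans isomer the two substituents are e,e in one chair and a,a in the other.
Chair I (acetyl axial, carboxyl axial): E = 11.04 kJ/mol.
Chair II (acetyl equatorial, carboxyl equatorial): E = 0.00 kJ/mol.
ΔE = 11.04 − 0.00 = 11.04 kJ/mol; chair II is more stable.

11.04 kJ/mol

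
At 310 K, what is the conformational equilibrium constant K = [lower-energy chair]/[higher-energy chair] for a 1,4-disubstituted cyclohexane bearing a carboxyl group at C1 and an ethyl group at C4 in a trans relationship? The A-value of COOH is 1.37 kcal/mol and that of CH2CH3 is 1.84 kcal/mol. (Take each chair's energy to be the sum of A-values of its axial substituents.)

K ≈ 183

C1 and C4 have opposite parity, so for the trans isomer the two substituents are e,e in one chair and a,a in the other.
Chair I (carboxyl axial, ethyl axial): E = 3.21 kcal/mol; chair II (carboxyl equatorial, ethyl equatorial): E = 0.00 kcal/mol.
ΔG = 3.21 kcal/mol between the two chairs.
K = exp(ΔG/RT) with R = 1.987×10⁻³ kcal mol⁻¹ K⁻¹ and T = 310 K gives K ≈ 183.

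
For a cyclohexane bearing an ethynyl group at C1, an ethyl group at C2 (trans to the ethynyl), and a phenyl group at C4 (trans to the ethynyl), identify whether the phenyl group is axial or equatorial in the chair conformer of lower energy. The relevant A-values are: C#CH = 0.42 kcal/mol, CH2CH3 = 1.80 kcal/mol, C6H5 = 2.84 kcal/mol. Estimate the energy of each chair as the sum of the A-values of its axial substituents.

Chair I (ethynyl axial, ethyl axial, phenyl axial): E = 5.06 kcal/mol.
Chair II (ethynyl equatorial, ethyl equatorial, phenyl equatorial): E = 0.00 kcal/mol.
Chair II is the more stable (lower-energy) conformer, and in that chair the phenyl group is equatorial.

equatorial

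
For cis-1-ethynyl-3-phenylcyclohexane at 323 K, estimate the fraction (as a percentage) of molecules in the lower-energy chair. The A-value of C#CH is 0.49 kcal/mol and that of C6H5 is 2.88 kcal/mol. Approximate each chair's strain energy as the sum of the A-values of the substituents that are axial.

99.5%

C1 and C3 have the same parity, so for the cis isomer the two substituents are e,e in one chair and a,a in the other.
Chair I (ethynyl axial, phenyl axial): E = 3.37 kcal/mol; chair II (ethynyl equatorial, phenyl equatorial): E = 0.00 kcal/mol.
ΔG = 3.37 kcal/mol between the two chairs.
K = exp(ΔG/RT) with R = 1.987×10⁻³ kcal mol⁻¹ K⁻¹ and T = 323 K gives K ≈ 191.
Fraction in the lower-energy chair = K/(K+1) = 99.5%.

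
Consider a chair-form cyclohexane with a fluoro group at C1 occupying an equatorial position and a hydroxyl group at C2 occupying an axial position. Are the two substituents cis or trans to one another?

cis

C1 and C2 have opposite parity, so their axial bonds point in opposite directions.
With opposite-parity carbons, two substituents on the same face are one axial and one equatorial; opposite faces give both axial or both equatorial.
Here the groups are equatorial/axial → same face → cis.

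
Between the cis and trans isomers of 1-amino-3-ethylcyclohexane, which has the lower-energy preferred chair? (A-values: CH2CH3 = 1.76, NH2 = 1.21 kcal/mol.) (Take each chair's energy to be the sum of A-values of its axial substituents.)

At 1,3 positions (parity same): cis → (e,e or a,a); trans → (a,e or e,a).
Best chair for cis: E = 0.00 kcal/mol; best chair for trans: E = 1.21 kcal/mol.
The cis isomer is lower by 1.21 kcal/mol.

cis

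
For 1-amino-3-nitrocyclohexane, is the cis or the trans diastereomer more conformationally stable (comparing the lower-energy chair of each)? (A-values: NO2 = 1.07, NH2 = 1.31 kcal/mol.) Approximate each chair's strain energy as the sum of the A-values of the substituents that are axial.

At 1,3 positions (parity same): cis → (e,e or a,a); trans → (a,e or e,a).
Best chair for cis: E = 0.00 kcal/mol; best chair for trans: E = 1.07 kcal/mol.
The cis isomer is lower by 1.07 kcal/mol.

cis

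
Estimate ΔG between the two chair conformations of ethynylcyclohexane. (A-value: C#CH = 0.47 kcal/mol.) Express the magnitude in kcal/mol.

A monosubstituted cyclohexane has one chair with the ethynyl group axial (E = A = 0.47 kcal/mol) and one with it equatorial (E = 0).
ΔE = 0.47 − 0 = 0.47 kcal/mol.

0.47 kcal/mol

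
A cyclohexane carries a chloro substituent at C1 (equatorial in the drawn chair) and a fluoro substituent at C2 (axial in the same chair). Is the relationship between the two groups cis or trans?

cis

C1 and C2 have opposite parity, so their axial bonds point in opposite directions.
With opposite-parity carbons, two substituents on the same face are one axial and one equatorial; opposite faces give both axial or both equatorial.
Here the groups are equatorial/axial → same face → cis.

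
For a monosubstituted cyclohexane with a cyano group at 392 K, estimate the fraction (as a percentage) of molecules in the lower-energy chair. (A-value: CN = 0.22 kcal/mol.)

57.0%

One chair has the cyano group axial (E = 0.22 kcal/mol) and the other has it equatorial (E = 0).
ΔG = 0.22 kcal/mol between the two chairs.
K = exp(ΔG/RT) with R = 1.987×10⁻³ kcal mol⁻¹ K⁻¹ and T = 392 K gives K ≈ 1.33.
Fraction in the lower-energy chair = K/(K+1) = 57.0%.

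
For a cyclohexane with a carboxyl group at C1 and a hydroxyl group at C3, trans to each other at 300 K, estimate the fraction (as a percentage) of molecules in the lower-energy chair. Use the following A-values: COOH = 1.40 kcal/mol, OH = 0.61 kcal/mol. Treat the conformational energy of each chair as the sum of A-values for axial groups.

C1 and C3 have the same parity, so for the trans isomer the two substituents are one axial and one equatorial in each chair.
Chair I (carboxyl axial, hydroxyl equatorial): E = 1.40 kcal/mol; chair II (carboxyl equatorial, hydroxyl axial): E = 0.61 kcal/mol.
ΔG = 0.79 kcal/mol between the two chairs.
K = exp(ΔG/RT) with R = 1.987×10⁻³ kcal mol⁻¹ K⁻¹ and T = 300 K gives K ≈ 3.76.
Fraction in the lower-energy chair = K/(K+1) = 79.0%.

79.0%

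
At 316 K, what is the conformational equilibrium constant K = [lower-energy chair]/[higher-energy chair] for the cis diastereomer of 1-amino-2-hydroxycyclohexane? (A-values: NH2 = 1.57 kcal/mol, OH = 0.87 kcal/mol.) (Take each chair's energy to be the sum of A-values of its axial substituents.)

K ≈ 3.05

C1 and C2 have opposite parity, so for the cis isomer the two substituents are one axial and one equatorial in each chair.
Chair I (amino axial, hydroxyl equatorial): E = 1.57 kcal/mol; chair II (amino equatorial, hydroxyl axial): E = 0.87 kcal/mol.
ΔG = 0.70 kcal/mol between the two chairs.
K = exp(ΔG/RT) with R = 1.987×10⁻³ kcal mol⁻¹ K⁻¹ and T = 316 K gives K ≈ 3.05.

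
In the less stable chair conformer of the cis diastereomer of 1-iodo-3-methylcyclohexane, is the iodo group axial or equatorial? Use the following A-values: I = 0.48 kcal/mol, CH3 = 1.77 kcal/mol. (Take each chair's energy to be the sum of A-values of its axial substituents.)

C1 and C3 have the same parity, so for the cis isomer the two substituents are e,e in one chair and a,a in the other.
Chair I (iodo axial, methyl axial): E = 2.25 kcal/mol.
Chair II (iodo equatorial, methyl equatorial): E = 0.00 kcal/mol.
Chair I is the less stable (higher-energy) conformer, and in that chair the iodo group is axial.

axial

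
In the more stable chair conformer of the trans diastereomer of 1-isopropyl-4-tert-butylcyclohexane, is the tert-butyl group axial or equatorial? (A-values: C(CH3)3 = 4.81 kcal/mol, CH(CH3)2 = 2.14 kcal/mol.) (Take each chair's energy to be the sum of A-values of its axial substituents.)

equatorial

C1 and C4 have opposite parity, so for the trans isomer the two substituents are e,e in one chair and a,a in the other.
Chair I (tert-butyl axial, isopropyl axial): E = 6.95 kcal/mol.
Chair II (tert-butyl equatorial, isopropyl equatorial): E = 0.00 kcal/mol.
Chair II is the more stable (lower-energy) conformer, and in that chair the tert-butyl group is equatorial.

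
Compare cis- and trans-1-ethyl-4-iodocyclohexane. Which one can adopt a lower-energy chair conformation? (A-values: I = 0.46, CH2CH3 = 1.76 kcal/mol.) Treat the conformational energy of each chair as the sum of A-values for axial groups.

At 1,4 positions (parity opposite): cis → (a,e or e,a); trans → (e,e or a,a).
Best chair for cis: E = 0.46 kcal/mol; best chair for trans: E = 0.00 kcal/mol.
The trans isomer is lower by 0.46 kcal/mol.

trans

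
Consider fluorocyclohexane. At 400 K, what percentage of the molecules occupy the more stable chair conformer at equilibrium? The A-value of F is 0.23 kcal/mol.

One chair has the fluoro group axial (E = 0.23 kcal/mol) and the other has it equatorial (E = 0).
ΔG = 0.23 kcal/mol between the two chairs.
K = exp(ΔG/RT) with R = 1.987×10⁻³ kcal mol⁻¹ K⁻¹ and T = 400 K gives K ≈ 1.34.
Fraction in the lower-energy chair = K/(K+1) = 57.2%.

57.2%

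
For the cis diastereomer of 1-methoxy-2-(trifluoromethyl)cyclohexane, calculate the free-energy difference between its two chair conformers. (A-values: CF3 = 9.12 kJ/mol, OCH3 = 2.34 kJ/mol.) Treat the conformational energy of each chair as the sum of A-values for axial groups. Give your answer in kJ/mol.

C1 and C2 have opposite parity, so for the cis isomer the two substituents are one axial and one equatorial in each chair.
Chair I (trifluoromethyl axial, methoxy equatorial): E = 9.12 kJ/mol.
Chair II (trifluoromethyl equatorial, methoxy axial): E = 2.34 kJ/mol.
ΔE = 9.12 − 2.34 = 6.78 kJ/mol; chair II is more stable.

6.78 kJ/mol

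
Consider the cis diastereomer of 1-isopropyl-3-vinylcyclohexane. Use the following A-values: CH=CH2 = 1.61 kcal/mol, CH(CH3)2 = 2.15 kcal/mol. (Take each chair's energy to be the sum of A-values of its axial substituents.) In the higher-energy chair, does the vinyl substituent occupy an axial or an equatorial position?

C1 and C3 have the same parity, so for the cis isomer the two substituents are e,e in one chair and a,a in the other.
Chair I (vinyl axial, isopropyl axial): E = 3.76 kcal/mol.
Chair II (vinyl equatorial, isopropyl equatorial): E = 0.00 kcal/mol.
Chair I is the less stable (higher-energy) conformer, and in that chair the vinyl group is axial.

axial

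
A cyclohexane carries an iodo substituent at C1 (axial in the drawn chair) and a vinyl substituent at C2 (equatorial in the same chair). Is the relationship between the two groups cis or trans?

cis

C1 and C2 have opposite parity, so their axial bonds point in opposite directions.
With opposite-parity carbons, two substituents on the same face are one axial and one equatorial; opposite faces give both axial or both equatorial.
Here the groups are axial/equatorial → same face → cis.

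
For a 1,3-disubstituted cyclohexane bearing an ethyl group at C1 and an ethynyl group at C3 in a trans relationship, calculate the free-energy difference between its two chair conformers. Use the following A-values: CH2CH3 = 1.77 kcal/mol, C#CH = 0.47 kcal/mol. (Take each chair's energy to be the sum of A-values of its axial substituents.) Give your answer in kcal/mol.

C1 and C3 have the same parity, so for the trans isomer the two substituents are one axial and one equatorial in each chair.
Chair I (ethyl axial, ethynyl equatorial): E = 1.77 kcal/mol.
Chair II (ethyl equatorial, ethynyl axial): E = 0.47 kcal/mol.
ΔE = 1.77 − 0.47 = 1.30 kcal/mol; chair II is more stable.

1.30 kcal/mol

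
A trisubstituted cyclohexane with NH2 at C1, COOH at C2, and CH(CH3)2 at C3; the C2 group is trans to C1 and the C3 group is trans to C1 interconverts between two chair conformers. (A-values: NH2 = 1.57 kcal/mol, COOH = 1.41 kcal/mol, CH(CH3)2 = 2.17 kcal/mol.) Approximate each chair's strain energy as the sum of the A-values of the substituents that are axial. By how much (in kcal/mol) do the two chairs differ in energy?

Chair I (amino axial, carboxyl axial, isopropyl equatorial): E = 2.98 kcal/mol.
Chair II (amino equatorial, carboxyl equatorial, isopropyl axial): E = 2.17 kcal/mol.
ΔE = 2.98 − 2.17 = 0.81 kcal/mol; chair II is more stable.

0.81 kcal/mol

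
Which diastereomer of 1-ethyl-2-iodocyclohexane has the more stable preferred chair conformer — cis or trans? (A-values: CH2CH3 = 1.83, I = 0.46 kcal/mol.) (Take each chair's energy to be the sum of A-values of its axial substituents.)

trans

At 1,2 positions (parity opposite): cis → (a,e or e,a); trans → (e,e or a,a).
Best chair for cis: E = 0.46 kcal/mol; best chair for trans: E = 0.00 kcal/mol.
The trans isomer is lower by 0.46 kcal/mol.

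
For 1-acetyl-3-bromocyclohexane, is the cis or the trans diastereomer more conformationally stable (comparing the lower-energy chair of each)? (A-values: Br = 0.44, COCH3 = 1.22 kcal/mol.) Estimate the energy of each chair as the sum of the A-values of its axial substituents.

cis

At 1,3 positions (parity same): cis → (e,e or a,a); trans → (a,e or e,a).
Best chair for cis: E = 0.00 kcal/mol; best chair for trans: E = 0.44 kcal/mol.
The cis isomer is lower by 0.44 kcal/mol.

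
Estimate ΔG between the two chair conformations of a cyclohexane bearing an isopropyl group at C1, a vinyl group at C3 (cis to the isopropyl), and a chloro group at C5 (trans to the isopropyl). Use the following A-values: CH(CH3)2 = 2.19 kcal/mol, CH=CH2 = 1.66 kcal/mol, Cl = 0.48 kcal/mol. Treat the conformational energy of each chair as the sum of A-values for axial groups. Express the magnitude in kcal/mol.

3.37 kcal/mol

Chair I (isopropyl axial, vinyl axial, chloro equatorial): E = 3.85 kcal/mol.
Chair II (isopropyl equatorial, vinyl equatorial, chloro axial): E = 0.48 kcal/mol.
ΔE = 3.85 − 0.48 = 3.37 kcal/mol; chair II is more stable.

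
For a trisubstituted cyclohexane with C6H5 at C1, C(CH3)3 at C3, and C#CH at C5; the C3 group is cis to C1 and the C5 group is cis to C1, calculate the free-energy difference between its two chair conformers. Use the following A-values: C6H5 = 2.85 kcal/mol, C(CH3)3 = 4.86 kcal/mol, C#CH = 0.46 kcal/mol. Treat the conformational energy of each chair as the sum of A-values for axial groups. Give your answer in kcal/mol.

Chair I (phenyl axial, tert-butyl axial, ethynyl axial): E = 8.17 kcal/mol.
Chair II (phenyl equatorial, tert-butyl equatorial, ethynyl equatorial): E = 0.00 kcal/mol.
ΔE = 8.17 − 0.00 = 8.17 kcal/mol; chair II is more stable.

8.17 kcal/mol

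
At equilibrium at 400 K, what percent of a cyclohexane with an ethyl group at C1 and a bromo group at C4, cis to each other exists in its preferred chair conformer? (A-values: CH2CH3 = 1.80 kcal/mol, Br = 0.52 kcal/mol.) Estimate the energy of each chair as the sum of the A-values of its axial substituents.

83.3%

C1 and C4 have opposite parity, so for the cis isomer the two substituents are one axial and one equatorial in each chair.
Chair I (ethyl axial, bromo equatorial): E = 1.80 kcal/mol; chair II (ethyl equatorial, bromo axial): E = 0.52 kcal/mol.
ΔG = 1.28 kcal/mol between the two chairs.
K = exp(ΔG/RT) with R = 1.987×10⁻³ kcal mol⁻¹ K⁻¹ and T = 400 K gives K ≈ 5.01.
Fraction in the lower-energy chair = K/(K+1) = 83.3%.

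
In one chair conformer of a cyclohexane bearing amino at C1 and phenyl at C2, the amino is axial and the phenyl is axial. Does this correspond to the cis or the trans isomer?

trans

C1 and C2 have opposite parity, so their axial bonds point in opposite directions.
With opposite-parity carbons, two substituents on the same face are one axial and one equatorial; opposite faces give both axial or both equatorial.
Here the groups are axial/axial → opposite face → trans.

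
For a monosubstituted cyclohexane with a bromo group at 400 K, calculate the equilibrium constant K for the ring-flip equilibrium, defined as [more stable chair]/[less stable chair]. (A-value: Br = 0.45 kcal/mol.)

One chair has the bromo group axial (E = 0.45 kcal/mol) and the other has it equatorial (E = 0).
ΔG = 0.45 kcal/mol between the two chairs.
K = exp(ΔG/RT) with R = 1.987×10⁻³ kcal mol⁻¹ K⁻¹ and T = 400 K gives K ≈ 1.76.

K ≈ 1.76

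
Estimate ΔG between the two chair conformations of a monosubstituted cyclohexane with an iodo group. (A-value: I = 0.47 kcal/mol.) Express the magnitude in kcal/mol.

A monosubstituted cyclohexane has one chair with the iodo group axial (E = A = 0.47 kcal/mol) and one with it equatorial (E = 0).
ΔE = 0.47 − 0 = 0.47 kcal/mol.

0.47 kcal/mol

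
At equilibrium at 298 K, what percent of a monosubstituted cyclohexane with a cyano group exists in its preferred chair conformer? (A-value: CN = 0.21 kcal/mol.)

58.8%

One chair has the cyano group axial (E = 0.21 kcal/mol) and the other has it equatorial (E = 0).
ΔG = 0.21 kcal/mol between the two chairs.
K = exp(ΔG/RT) with R = 1.987×10⁻³ kcal mol⁻¹ K⁻¹ and T = 298 K gives K ≈ 1.43.
Fraction in the lower-energy chair = K/(K+1) = 58.8%.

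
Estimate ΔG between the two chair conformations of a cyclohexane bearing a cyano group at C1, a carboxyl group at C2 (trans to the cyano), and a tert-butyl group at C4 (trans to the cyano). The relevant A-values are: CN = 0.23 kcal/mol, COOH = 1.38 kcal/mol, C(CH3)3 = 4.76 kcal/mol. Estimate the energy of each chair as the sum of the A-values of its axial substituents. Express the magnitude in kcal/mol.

Chair I (cyano axial, carboxyl axial, tert-butyl axial): E = 6.37 kcal/mol.
Chair II (cyano equatorial, carboxyl equatorial, tert-butyl equatorial): E = 0.00 kcal/mol.
ΔE = 6.37 − 0.00 = 6.37 kcal/mol; chair II is more stable.

6.37 kcal/mol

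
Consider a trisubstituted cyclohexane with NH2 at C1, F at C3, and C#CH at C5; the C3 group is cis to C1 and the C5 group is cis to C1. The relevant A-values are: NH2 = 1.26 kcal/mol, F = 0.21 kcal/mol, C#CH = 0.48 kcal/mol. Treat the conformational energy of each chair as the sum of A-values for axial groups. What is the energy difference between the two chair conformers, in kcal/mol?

1.95 kcal/mol

Chair I (amino axial, fluoro axial, ethynyl axial): E = 1.95 kcal/mol.
Chair II (amino equatorial, fluoro equatorial, ethynyl equatorial): E = 0.00 kcal/mol.
ΔE = 1.95 − 0.00 = 1.95 kcal/mol; chair II is more stable.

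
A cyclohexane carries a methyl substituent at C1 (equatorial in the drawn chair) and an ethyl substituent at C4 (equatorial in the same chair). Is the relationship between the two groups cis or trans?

C1 and C4 have opposite parity, so their axial bonds point in opposite directions.
With opposite-parity carbons, two substituents on the same face are one axial and one equatorial; opposite faces give both axial or both equatorial.
Here the groups are equatorial/equatorial → opposite face → trans.

trans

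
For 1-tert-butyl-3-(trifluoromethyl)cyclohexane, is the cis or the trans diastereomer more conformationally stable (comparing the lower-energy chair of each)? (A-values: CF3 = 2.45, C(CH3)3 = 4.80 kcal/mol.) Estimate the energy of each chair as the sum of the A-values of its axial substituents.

cis

At 1,3 positions (parity same): cis → (e,e or a,a); trans → (a,e or e,a).
Best chair for cis: E = 0.00 kcal/mol; best chair for trans: E = 2.45 kcal/mol.
The cis isomer is lower by 2.45 kcal/mol.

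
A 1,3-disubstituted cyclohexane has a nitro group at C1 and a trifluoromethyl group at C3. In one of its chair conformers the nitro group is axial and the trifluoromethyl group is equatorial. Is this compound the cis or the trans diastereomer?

C1 and C3 have the same parity, so their axial bonds point in the same direction.
With same-parity carbons, two substituents on the same face are both axial or both equatorial; opposite faces give one of each.
Here the groups are axial/equatorial → opposite face → trans.

trans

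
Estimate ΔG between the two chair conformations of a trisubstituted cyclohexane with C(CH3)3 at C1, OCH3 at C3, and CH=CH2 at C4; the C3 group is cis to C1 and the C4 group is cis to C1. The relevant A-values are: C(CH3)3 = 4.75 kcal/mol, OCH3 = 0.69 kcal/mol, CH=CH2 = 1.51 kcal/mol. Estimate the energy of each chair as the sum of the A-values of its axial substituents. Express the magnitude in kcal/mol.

3.93 kcal/mol

Chair I (tert-butyl axial, methoxy axial, vinyl equatorial): E = 5.44 kcal/mol.
Chair II (tert-butyl equatorial, methoxy equatorial, vinyl axial): E = 1.51 kcal/mol.
ΔE = 5.44 − 1.51 = 3.93 kcal/mol; chair II is more stable.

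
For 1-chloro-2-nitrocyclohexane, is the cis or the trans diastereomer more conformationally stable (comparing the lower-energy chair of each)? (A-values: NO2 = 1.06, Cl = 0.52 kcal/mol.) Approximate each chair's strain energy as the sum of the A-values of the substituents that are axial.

At 1,2 positions (parity opposite): cis → (a,e or e,a); trans → (e,e or a,a).
Best chair for cis: E = 0.52 kcal/mol; best chair for trans: E = 0.00 kcal/mol.
The trans isomer is lower by 0.52 kcal/mol.

trans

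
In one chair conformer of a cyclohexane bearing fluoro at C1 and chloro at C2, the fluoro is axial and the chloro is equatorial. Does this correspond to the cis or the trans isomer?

C1 and C2 have opposite parity, so their axial bonds point in opposite directions.
With opposite-parity carbons, two substituents on the same face are one axial and one equatorial; opposite faces give both axial or both equatorial.
Here the groups are axial/equatorial → same face → cis.

cis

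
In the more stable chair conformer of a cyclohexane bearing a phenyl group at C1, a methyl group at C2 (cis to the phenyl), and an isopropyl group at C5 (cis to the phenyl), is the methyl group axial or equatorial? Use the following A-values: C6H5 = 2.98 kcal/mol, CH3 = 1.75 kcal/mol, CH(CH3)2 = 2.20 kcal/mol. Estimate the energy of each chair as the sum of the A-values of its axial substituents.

Chair I (phenyl axial, methyl equatorial, isopropyl axial): E = 5.18 kcal/mol.
Chair II (phenyl equatorial, methyl axial, isopropyl equatorial): E = 1.75 kcal/mol.
Chair II is the more stable (lower-energy) conformer, and in that chair the methyl group is axial.

axial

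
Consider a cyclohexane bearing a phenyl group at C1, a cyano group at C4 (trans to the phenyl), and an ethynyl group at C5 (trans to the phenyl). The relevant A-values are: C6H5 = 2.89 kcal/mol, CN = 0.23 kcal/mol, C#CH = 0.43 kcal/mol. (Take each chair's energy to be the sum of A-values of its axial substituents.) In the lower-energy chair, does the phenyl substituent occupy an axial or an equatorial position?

equatorial

Chair I (phenyl axial, cyano axial, ethynyl equatorial): E = 3.12 kcal/mol.
Chair II (phenyl equatorial, cyano equatorial, ethynyl axial): E = 0.43 kcal/mol.
Chair II is the more stable (lower-energy) conformer, and in that chair the phenyl group is equatorial.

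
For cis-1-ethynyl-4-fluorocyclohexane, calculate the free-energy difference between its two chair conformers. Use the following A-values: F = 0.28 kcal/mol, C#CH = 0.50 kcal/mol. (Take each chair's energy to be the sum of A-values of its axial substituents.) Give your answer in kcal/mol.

C1 and C4 have opposite parity, so for the cis isomer the two substituents are one axial and one equatorial in each chair.
Chair I (fluoro axial, ethynyl equatorial): E = 0.28 kcal/mol.
Chair II (fluoro equatorial, ethynyl axial): E = 0.50 kcal/mol.
ΔE = 0.50 − 0.28 = 0.22 kcal/mol; chair I is more stable.

0.22 kcal/mol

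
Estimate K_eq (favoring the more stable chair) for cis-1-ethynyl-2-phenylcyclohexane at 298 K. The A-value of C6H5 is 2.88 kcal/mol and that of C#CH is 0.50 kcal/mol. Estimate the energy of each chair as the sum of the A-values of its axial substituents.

C1 and C2 have opposite parity, so for the cis isomer the two substituents are one axial and one equatorial in each chair.
Chair I (phenyl axial, ethynyl equatorial): E = 2.88 kcal/mol; chair II (phenyl equatorial, ethynyl axial): E = 0.50 kcal/mol.
ΔG = 2.38 kcal/mol between the two chairs.
K = exp(ΔG/RT) with R = 1.987×10⁻³ kcal mol⁻¹ K⁻¹ and T = 298 K gives K ≈ 55.7.

K ≈ 55.7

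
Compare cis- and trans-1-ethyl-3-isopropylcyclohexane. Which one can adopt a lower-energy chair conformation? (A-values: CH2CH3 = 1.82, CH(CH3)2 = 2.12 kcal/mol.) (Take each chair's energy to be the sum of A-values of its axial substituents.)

cis

At 1,3 positions (parity same): cis → (e,e or a,a); trans → (a,e or e,a).
Best chair for cis: E = 0.00 kcal/mol; best chair for trans: E = 1.82 kcal/mol.
The cis isomer is lower by 1.82 kcal/mol.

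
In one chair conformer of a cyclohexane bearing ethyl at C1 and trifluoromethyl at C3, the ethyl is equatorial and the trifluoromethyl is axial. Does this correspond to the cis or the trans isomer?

trans

C1 and C3 have the same parity, so their axial bonds point in the same direction.
With same-parity carbons, two substituents on the same face are both axial or both equatorial; opposite faces give one of each.
Here the groups are equatorial/axial → opposite face → trans.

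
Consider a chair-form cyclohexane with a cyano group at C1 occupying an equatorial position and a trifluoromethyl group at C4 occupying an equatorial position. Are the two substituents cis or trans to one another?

trans

C1 and C4 have opposite parity, so their axial bonds point in opposite directions.
With opposite-parity carbons, two substituents on the same face are one axial and one equatorial; opposite faces give both axial or both equatorial.
Here the groups are equatorial/equatorial → opposite face → trans.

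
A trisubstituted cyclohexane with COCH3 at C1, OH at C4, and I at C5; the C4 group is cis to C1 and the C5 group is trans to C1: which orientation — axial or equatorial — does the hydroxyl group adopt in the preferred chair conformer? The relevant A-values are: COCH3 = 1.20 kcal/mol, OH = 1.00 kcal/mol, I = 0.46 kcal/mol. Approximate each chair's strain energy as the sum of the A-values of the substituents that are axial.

Chair I (acetyl axial, hydroxyl equatorial, iodo equatorial): E = 1.20 kcal/mol.
Chair II (acetyl equatorial, hydroxyl axial, iodo axial): E = 1.46 kcal/mol.
Chair I is the more stable (lower-energy) conformer, and in that chair the hydroxyl group is equatorial.

equatorial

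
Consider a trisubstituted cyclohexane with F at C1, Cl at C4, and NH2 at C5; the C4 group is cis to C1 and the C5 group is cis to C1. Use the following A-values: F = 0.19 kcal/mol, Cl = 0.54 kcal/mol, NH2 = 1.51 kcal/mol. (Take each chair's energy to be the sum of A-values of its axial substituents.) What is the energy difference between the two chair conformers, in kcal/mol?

Chair I (fluoro axial, chloro equatorial, amino axial): E = 1.70 kcal/mol.
Chair II (fluoro equatorial, chloro axial, amino equatorial): E = 0.54 kcal/mol.
ΔE = 1.70 − 0.54 = 1.16 kcal/mol; chair II is more stable.

1.16 kcal/mol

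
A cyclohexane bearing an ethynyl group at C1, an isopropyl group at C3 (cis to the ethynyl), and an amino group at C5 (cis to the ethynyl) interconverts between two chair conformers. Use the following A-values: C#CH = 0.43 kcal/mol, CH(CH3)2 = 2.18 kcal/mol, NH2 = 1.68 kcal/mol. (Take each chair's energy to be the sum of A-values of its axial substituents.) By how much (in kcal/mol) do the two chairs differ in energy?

Chair I (ethynyl axial, isopropyl axial, amino axial): E = 4.29 kcal/mol.
Chair II (ethynyl equatorial, isopropyl equatorial, amino equatorial): E = 0.00 kcal/mol.
ΔE = 4.29 − 0.00 = 4.29 kcal/mol; chair II is more stable.

4.29 kcal/mol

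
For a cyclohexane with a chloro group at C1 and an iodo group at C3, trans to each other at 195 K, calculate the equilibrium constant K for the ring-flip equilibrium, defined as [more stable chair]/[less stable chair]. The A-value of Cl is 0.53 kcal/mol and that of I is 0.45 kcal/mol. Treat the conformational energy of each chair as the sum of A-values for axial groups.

K ≈ 1.23

C1 and C3 have the same parity, so for the trans isomer the two substituents are one axial and one equatorial in each chair.
Chair I (chloro axial, iodo equatorial): E = 0.53 kcal/mol; chair II (chloro equatorial, iodo axial): E = 0.45 kcal/mol.
ΔG = 0.08 kcal/mol between the two chairs.
K = exp(ΔG/RT) with R = 1.987×10⁻³ kcal mol⁻¹ K⁻¹ and T = 195 K gives K ≈ 1.23.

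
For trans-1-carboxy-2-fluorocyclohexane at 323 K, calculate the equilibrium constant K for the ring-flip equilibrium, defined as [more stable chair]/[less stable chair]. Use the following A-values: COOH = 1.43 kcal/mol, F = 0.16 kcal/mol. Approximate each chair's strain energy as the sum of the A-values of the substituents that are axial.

K ≈ 11.9

C1 and C2 have opposite parity, so for the trans isomer the two substituents are e,e in one chair and a,a in the other.
Chair I (carboxyl axial, fluoro axial): E = 1.59 kcal/mol; chair II (carboxyl equatorial, fluoro equatorial): E = 0.00 kcal/mol.
ΔG = 1.59 kcal/mol between the two chairs.
K = exp(ΔG/RT) with R = 1.987×10⁻³ kcal mol⁻¹ K⁻¹ and T = 323 K gives K ≈ 11.9.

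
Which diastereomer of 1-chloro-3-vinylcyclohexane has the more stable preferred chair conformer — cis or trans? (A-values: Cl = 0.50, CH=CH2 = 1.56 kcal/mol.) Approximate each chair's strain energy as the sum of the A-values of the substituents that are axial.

cis

At 1,3 positions (parity same): cis → (e,e or a,a); trans → (a,e or e,a).
Best chair for cis: E = 0.00 kcal/mol; best chair for trans: E = 0.50 kcal/mol.
The cis isomer is lower by 0.50 kcal/mol.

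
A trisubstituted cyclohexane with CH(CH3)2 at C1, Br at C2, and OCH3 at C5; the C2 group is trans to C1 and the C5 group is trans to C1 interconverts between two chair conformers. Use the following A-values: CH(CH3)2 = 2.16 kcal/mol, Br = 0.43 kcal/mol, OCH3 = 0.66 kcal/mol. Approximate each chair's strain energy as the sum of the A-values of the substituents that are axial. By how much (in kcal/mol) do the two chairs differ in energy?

1.93 kcal/mol

Chair I (isopropyl axial, bromo axial, methoxy equatorial): E = 2.59 kcal/mol.
Chair II (isopropyl equatorial, bromo equatorial, methoxy axial): E = 0.66 kcal/mol.
ΔE = 2.59 − 0.66 = 1.93 kcal/mol; chair II is more stable.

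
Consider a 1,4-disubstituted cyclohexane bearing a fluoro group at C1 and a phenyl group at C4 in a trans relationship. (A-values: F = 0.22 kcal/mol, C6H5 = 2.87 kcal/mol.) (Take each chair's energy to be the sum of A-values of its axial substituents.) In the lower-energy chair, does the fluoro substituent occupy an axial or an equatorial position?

equatorial

C1 and C4 have opposite parity, so for the trans isomer the two substituents are e,e in one chair and a,a in the other.
Chair I (fluoro axial, phenyl axial): E = 3.09 kcal/mol.
Chair II (fluoro equatorial, phenyl equatorial): E = 0.00 kcal/mol.
Chair II is the more stable (lower-energy) conformer, and in that chair the fluoro group is equatorial.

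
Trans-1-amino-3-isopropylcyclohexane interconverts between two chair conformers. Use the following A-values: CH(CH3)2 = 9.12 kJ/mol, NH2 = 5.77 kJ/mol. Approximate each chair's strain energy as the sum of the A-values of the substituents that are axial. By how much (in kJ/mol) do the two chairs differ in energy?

3.35 kJ/mol

C1 and C3 have the same parity, so for the trans isomer the two substituents are one axial and one equatorial in each chair.
Chair I (isopropyl axial, amino equatorial): E = 9.12 kJ/mol.
Chair II (isopropyl equatorial, amino axial): E = 5.77 kJ/mol.
ΔE = 9.12 − 5.77 = 3.35 kJ/mol; chair II is more stable.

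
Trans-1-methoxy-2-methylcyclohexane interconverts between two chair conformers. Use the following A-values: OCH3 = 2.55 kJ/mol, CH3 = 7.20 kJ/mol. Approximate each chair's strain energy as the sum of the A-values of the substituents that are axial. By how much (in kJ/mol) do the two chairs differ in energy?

C1 and C2 have opposite parity, so for the trans isomer the two substituents are e,e in one chair and a,a in the other.
Chair I (methoxy axial, methyl axial): E = 9.75 kJ/mol.
Chair II (methoxy equatorial, methyl equatorial): E = 0.00 kJ/mol.
ΔE = 9.75 − 0.00 = 9.75 kJ/mol; chair II is more stable.

9.75 kJ/mol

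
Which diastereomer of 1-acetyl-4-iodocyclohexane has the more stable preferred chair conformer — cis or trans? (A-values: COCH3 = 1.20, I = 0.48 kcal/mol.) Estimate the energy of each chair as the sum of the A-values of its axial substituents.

At 1,4 positions (parity opposite): cis → (a,e or e,a); trans → (e,e or a,a).
Best chair for cis: E = 0.48 kcal/mol; best chair for trans: E = 0.00 kcal/mol.
The trans isomer is lower by 0.48 kcal/mol.

trans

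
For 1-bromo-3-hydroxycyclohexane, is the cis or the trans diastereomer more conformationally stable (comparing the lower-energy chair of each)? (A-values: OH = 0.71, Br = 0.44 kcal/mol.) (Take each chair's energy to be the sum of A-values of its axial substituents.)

At 1,3 positions (parity same): cis → (e,e or a,a); trans → (a,e or e,a).
Best chair for cis: E = 0.00 kcal/mol; best chair for trans: E = 0.44 kcal/mol.
The cis isomer is lower by 0.44 kcal/mol.

cis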